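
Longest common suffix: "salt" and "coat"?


Word 1: "salt"
Word 2: "coat"
Comparing from end:
  Pos -1: 't' == 't'
  Pos -2: 'l' != 'a' (stop)
LCS = "t" (length 1)


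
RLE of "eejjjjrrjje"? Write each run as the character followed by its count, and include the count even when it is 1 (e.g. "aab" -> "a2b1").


String: "eejjjjrrjje"
Scanning for consecutive runs:
  'e' x 2
  'j' x 4
  'r' x 2
  'j' x 2
  'e' x 1
RLE = "e2j4r2j2e1"


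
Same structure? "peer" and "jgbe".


Pattern of "peer": [0, 1, 1, 2]
Pattern of "jgbe": [0, 1, 2, 3]
Patterns do not match
Same pattern = No


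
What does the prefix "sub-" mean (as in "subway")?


Prefix: sub-
Example: subway = sub- + way
Meaning = under / below


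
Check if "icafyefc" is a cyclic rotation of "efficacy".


Word: "efficacy", Candidate: "icafyefc"
Method: check if candidate is substring of word+word
"efficacyefficacy" contains "icafyefc"? No
Is rotation = No


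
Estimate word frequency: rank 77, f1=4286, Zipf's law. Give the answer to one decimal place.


Zipf's law: f(r) = f(1) / r
f(1) = 4286
f(77) = 4286 / 77
= 55.7 occurrences


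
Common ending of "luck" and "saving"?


Word 1: "luck"
Word 2: "saving"
Comparing from end:
  Pos -1: 'k' != 'g' (stop)
LCS = "" (length 0)


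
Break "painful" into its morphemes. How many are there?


Word: "painful"
Morphemes: pain / -ful
Each morpheme carries meaning
= 2 morphemes


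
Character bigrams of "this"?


Word: "this" (length 4)
Number of bigrams = 4 - 2 + 1 = 3
  Position 0: "th"
  Position 1: "hi"
  Position 2: "is"
Bigrams = "th", "hi", "is"


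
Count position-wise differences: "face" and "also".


Comparing character by character (same length = 4):
  Pos 0: 'f' vs 'a' !=
  Pos 1: 'a' vs 'l' !=
  Pos 2: 'c' vs 's' !=
  Pos 3: 'e' vs 'o' !=
Hamming distance = 4


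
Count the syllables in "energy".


Word: "energy"
Syllable breakdown: en · er · gy
Counting: 3 parts
= 3 syllables


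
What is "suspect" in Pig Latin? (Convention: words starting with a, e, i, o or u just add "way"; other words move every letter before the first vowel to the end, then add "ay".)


Word: "suspect"
Starts with consonant(s) → move to end, add 'ay'
Consonant cluster: "s"
Pig Latin = "uspectsay"


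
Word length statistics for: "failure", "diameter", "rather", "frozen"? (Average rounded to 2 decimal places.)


Lengths: "failure"=7, "diameter"=8, "rather"=6, "frozen"=6
Sum = 27, Count = 4
Average = 27/4 = 6.75
= avg=6.75, min=6, max=8


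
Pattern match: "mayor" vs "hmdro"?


Pattern of "mayor": [0, 1, 2, 3, 4]
Pattern of "hmdro": [0, 1, 2, 3, 4]
Patterns match
Same pattern = Yes


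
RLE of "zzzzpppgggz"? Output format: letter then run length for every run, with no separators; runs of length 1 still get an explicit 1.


String: "zzzzpppgggz"
Scanning for consecutive runs:
  'z' x 4
  'p' x 3
  'g' x 3
  'z' x 1
RLE = "z4p3g3z1"


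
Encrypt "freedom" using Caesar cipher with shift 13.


Word: "freedom"
Shift: 13
Each letter → (letter + shift) mod 26:
  'f' (5) + 13 = 18 → 's'
  'r' (17) + 13 = 4 → 'e'
  'e' (4) + 13 = 17 → 'r'
  'e' (4) + 13 = 17 → 'r'
  'd' (3) + 13 = 16 → 'q'
  'o' (14) + 13 = 1 → 'b'
  'm' (12) + 13 = 25 → 'z'
Result = "serrqbz"


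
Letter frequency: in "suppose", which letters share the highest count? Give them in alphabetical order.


Word: "suppose"
Letter counts:
  'e': 1
  'o': 1
  'p': 2
  's': 2
  'u': 1
Maximum count = 2
Most frequent = 'p', 's' (2 times each)


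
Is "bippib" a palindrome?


Word: "bippib"
Reversed: "bippib"
Forward == Backward? bippib == bippib
Palindrome = Yes


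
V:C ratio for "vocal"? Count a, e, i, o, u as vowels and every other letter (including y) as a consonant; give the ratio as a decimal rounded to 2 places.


Word: "vocal"
Vowels (a,e,i,o,u): 2
Consonants: 3
Ratio = 2/3
= 0.67


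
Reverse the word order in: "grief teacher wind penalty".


Original: "grief teacher wind penalty"
Words (1..n): grief | teacher | wind | penalty
Reversed (n..1): penalty | wind | teacher | grief
Result = "penalty wind teacher grief"


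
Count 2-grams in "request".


Word: "request" (length 7)
Number of 2-grams = length - 2 + 1 = 7 - 2 + 1
= 6


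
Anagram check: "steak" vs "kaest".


Word 1: "steak" → sorted: aekst
Word 2: "kaest" → sorted: aekst
Same letters? aekst == aekst
Anagram = Yes


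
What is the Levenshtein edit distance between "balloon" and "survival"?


Word 1: "balloon" (length 7)
Word 2: "survival" (length 8)
One optimal edit sequence (insert/delete/substitute each cost 1):
  1. insert 's'  (+1)
  2. substitute 'b' -> 'u'  (+1)
  3. substitute 'a' -> 'r'  (+1)
  4. substitute 'l' -> 'v'  (+1)
  5. substitute 'l' -> 'i'  (+1)
  6. substitute 'o' -> 'v'  (+1)
  7. substitute 'o' -> 'a'  (+1)
  8. substitute 'n' -> 'l'  (+1)
Total edit operations: 8
Edit distance = 8


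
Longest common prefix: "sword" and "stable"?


Word 1: "sword"
Word 2: "stable"
Comparing from start:
  Pos 0: 's' == 's'
  Pos 1: 'w' != 't' (stop)
LCP = "s" (length 1)


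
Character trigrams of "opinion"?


Word: "opinion" (length 7)
Number of trigrams = 7 - 3 + 1 = 5
  Position 0: "opi"
  Position 1: "pin"
  Position 2: "ini"
  Position 3: "nio"
  Position 4: "ion"
Trigrams = "opi", "pin", "ini", "nio", "ion"


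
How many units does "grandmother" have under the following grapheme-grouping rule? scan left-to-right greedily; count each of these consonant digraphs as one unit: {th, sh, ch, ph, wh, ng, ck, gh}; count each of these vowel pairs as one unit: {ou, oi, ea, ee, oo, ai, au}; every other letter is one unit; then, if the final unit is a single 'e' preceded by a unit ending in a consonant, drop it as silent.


Word: "grandmother" (11 letters)
Left-to-right scan:
  1. 'g' (letter)
  2. 'r' (letter)
  3. 'a' (letter)
  4. 'n' (letter)
  5. 'd' (letter)
  6. 'm' (letter)
  7. 'o' (letter)
  8. 'th' (digraph)
  9. 'e' (letter)
  10. 'r' (letter)
Units from scan: 10
Sound units = 10 units


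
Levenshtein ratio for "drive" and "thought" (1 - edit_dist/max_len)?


Word 1: "drive" (length 5)
Word 2: "thought" (length 7)
One optimal edit sequence:
  1. insert 't'  (+1)
  2. insert 'h'  (+1)
  3. substitute 'd' -> 'o'  (+1)
  4. substitute 'r' -> 'u'  (+1)
  5. substitute 'i' -> 'g'  (+1)
  6. substitute 'v' -> 'h'  (+1)
  7. substitute 'e' -> 't'  (+1)
Edit distance = 7
Max length = max(5, 7) = 7
Similarity = 1 - 7/7
= 0.0000


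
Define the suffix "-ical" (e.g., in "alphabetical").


Suffix: -ical
Example: alphabetical = alphabet + -ical
Meaning = relating to


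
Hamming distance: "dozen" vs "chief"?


Comparing character by character (same length = 5):
  Pos 0: 'd' vs 'c' !=
  Pos 1: 'o' vs 'h' !=
  Pos 2: 'z' vs 'i' !=
  Pos 3: 'e' vs 'e' =
  Pos 4: 'n' vs 'f' !=
Hamming distance = 4


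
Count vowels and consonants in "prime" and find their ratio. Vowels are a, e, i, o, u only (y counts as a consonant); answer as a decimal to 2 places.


Word: "prime"
Vowels (a,e,i,o,u): 2
Consonants: 3
Ratio = 2/3
= 0.67


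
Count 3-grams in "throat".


Word: "throat" (length 6)
Number of 3-grams = length - 3 + 1 = 6 - 3 + 1
= 4


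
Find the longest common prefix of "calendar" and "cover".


Word 1: "calendar"
Word 2: "cover"
Comparing from start:
  Pos 0: 'c' == 'c'
  Pos 1: 'a' != 'o' (stop)
LCP = "c" (length 1)


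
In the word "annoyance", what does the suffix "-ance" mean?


Suffix: -ance
As in: annoyance -> annoy + -ance
Meaning = state of


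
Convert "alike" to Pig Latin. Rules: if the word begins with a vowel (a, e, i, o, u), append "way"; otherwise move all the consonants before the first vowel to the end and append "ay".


Word: "alike"
Starts with vowel → add 'way'
Pig Latin = "alikeway"


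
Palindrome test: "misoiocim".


Word: "misoiocim"
Reversed: "micoiosim"
Forward == Backward? misoiocim != micoiosim
Palindrome = No


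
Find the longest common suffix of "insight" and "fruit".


Word 1: "insight"
Word 2: "fruit"
Comparing from end:
  Pos -1: 't' == 't'
  Pos -2: 'h' != 'i' (stop)
LCS = "t" (length 1)


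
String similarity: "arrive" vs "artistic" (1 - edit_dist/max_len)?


Word 1: "arrive" (length 6)
Word 2: "artistic" (length 8)
One optimal edit sequence:
  1. keep 'a'
  2. keep 'r'
  3. substitute 'r' -> 't'  (+1)
  4. keep 'i'
  5. insert 's'  (+1)
  6. insert 't'  (+1)
  7. substitute 'v' -> 'i'  (+1)
  8. substitute 'e' -> 'c'  (+1)
Edit distance = 5
Max length = max(6, 8) = 8
Similarity = 1 - 5/8
= 0.3750


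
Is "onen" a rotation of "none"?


Word: "none", Candidate: "onen"
Method: check if candidate is substring of word+word
"nonenone" contains "onen"? Yes
Is rotation = Yes


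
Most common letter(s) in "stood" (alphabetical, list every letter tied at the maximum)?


Word: "stood"
Letter counts:
  'd': 1
  'o': 2
  's': 1
  't': 1
Maximum count = 2
Most frequent = 'o' (2 times each)


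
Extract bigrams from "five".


Word: "five" (length 4)
Number of bigrams = 4 - 2 + 1 = 3
  Position 0: "fi"
  Position 1: "iv"
  Position 2: "ve"
Bigrams = "fi", "iv", "ve"


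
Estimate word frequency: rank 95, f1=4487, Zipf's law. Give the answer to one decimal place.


Zipf's law: f(r) = f(1) / r
f(1) = 4487
f(95) = 4487 / 95
= 47.2 occurrences


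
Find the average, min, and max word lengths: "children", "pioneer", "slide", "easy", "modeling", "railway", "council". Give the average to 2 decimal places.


Lengths: "children"=8, "pioneer"=7, "slide"=5, "easy"=4, "modeling"=8, "railway"=7, "council"=7
Sum = 46, Count = 7
Average = 46/7 = 6.57
= avg=6.57, min=4, max=8


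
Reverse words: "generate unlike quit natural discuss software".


Original: "generate unlike quit natural discuss software"
Words (1..n): generate | unlike | quit | natural | discuss | software
Reversed (n..1): software | discuss | natural | quit | unlike | generate
Result = "software discuss natural quit unlike generate"


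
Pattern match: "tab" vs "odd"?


Pattern of "tab": [0, 1, 2]
Pattern of "odd": [0, 1, 1]
Patterns do not match
Same pattern = No


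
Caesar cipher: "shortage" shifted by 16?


Word: "shortage"
Shift: 16
Each letter → (letter + shift) mod 26:
  's' (18) + 16 = 8 → 'i'
  'h' (7) + 16 = 23 → 'x'
  'o' (14) + 16 = 4 → 'e'
  'r' (17) + 16 = 7 → 'h'
  't' (19) + 16 = 9 → 'j'
  'a' (0) + 16 = 16 → 'q'
  'g' (6) + 16 = 22 → 'w'
  'e' (4) + 16 = 20 → 'u'
Result = "ixehjqwu"


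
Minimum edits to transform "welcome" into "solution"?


Word 1: "welcome" (length 7)
Word 2: "solution" (length 8)
One optimal edit sequence (insert/delete/substitute each cost 1):
  1. substitute 'w' -> 's'  (+1)
  2. substitute 'e' -> 'o'  (+1)
  3. keep 'l'
  4. insert 'u'  (+1)
  5. substitute 'c' -> 't'  (+1)
  6. substitute 'o' -> 'i'  (+1)
  7. substitute 'm' -> 'o'  (+1)
  8. substitute 'e' -> 'n'  (+1)
Total edit operations: 7
Edit distance = 7


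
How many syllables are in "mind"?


Word: "mind"
Syllable breakdown: mind
Counting: 1 part
= 1 syllable


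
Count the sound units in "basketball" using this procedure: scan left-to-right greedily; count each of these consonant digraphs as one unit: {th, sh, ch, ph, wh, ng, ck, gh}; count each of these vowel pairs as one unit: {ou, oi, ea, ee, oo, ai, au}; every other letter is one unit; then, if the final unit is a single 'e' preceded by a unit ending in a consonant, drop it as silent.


Word: "basketball" (10 letters)
Left-to-right scan:
  (1) 'b' (letter)
  (2) 'a' (letter)
  (3) 's' (letter)
  (4) 'k' (letter)
  (5) 'e' (letter)
  (6) 't' (letter)
  (7) 'b' (letter)
  (8) 'a' (letter)
  (9) 'l' (letter)
  (10) 'l' (letter)
Units from scan: 10
Sound units = 10 units


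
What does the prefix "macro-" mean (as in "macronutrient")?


Prefix: macro-
As in: macronutrient -> macro- + nutrient
Meaning = large


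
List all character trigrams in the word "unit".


Word: "unit" (length 4)
Number of trigrams = 4 - 3 + 1 = 2
  Position 0: "uni"
  Position 1: "nit"
Trigrams = "uni", "nit"


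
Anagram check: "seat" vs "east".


Word 1: "seat" → sorted: aest
Word 2: "east" → sorted: aest
Same letters? aest == aest
Anagram = Yes


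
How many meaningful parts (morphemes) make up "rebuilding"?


Word: "rebuilding"
Morphemes: re- / build / -ing
Each morpheme carries meaning
= 3 morphemes


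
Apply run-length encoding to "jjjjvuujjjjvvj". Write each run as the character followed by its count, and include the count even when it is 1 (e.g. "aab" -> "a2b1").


String: "jjjjvuujjjjvvj"
Scanning for consecutive runs:
  'j' x 4
  'v' x 1
  'u' x 2
  'j' x 4
  'v' x 2
  'j' x 1
RLE = "j4v1u2j4v2j1"


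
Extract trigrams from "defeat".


Word: "defeat" (length 6)
Number of trigrams = 6 - 3 + 1 = 4
  Position 0: "def"
  Position 1: "efe"
  Position 2: "fea"
  Position 3: "eat"
Trigrams = "def", "efe", "fea", "eat"


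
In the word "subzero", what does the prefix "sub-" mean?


Prefix: sub-
Example: subzero = sub- + zero
Meaning = under / below


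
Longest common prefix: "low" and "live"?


Word 1: "low"
Word 2: "live"
Comparing from start:
  Pos 0: 'l' == 'l'
  Pos 1: 'o' != 'i' (stop)
LCP = "l" (length 1)


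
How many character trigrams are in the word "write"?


Word: "write" (length 5)
Number of 3-grams = length - 3 + 1 = 5 - 3 + 1
= 3


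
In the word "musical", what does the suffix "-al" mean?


Suffix: -al
Example: musical (music + -al)
Meaning = relating to


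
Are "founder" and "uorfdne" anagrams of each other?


Word 1: "founder" → sorted: defnoru
Word 2: "uorfdne" → sorted: defnoru
Same letters? defnoru == defnoru
Anagram = Yes


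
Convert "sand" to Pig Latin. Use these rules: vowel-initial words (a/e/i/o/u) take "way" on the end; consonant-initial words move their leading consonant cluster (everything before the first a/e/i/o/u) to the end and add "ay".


Word: "sand"
Starts with consonant(s) → move to end, add 'ay'
Consonant cluster: "s"
Pig Latin = "andsay"


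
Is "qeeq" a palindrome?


Word: "qeeq"
Reversed: "qeeq"
Forward == Backward? qeeq == qeeq
Palindrome = Yes


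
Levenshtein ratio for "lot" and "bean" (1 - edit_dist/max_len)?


Word 1: "lot" (length 3)
Word 2: "bean" (length 4)
One optimal edit sequence:
  1. insert 'b'  (+1)
  2. substitute 'l' -> 'e'  (+1)
  3. substitute 'o' -> 'a'  (+1)
  4. substitute 't' -> 'n'  (+1)
Edit distance = 4
Max length = max(3, 4) = 4
Similarity = 1 - 4/4
= 0.0000


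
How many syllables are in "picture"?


Word: "picture"
Syllable breakdown: pic / ture
Counting: 2 parts
= 2 syllables


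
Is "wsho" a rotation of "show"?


Word: "show", Candidate: "wsho"
Method: check if candidate is substring of word+word
"showshow" contains "wsho"? Yes
Is rotation = Yes


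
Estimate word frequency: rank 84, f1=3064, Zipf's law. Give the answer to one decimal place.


Zipf's law: f(r) = f(1) / r
f(1) = 3064
f(84) = 3064 / 84
= 36.5 occurrences


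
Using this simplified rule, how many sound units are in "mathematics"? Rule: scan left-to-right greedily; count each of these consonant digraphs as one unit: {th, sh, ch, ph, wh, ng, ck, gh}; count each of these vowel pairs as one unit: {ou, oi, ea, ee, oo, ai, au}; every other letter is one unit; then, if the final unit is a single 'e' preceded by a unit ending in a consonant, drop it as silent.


Word: "mathematics" (11 letters)
Left-to-right scan:
  (1) 'm' (letter)
  (2) 'a' (letter)
  (3) 'th' (digraph)
  (4) 'e' (letter)
  (5) 'm' (letter)
  (6) 'a' (letter)
  (7) 't' (letter)
  (8) 'i' (letter)
  (9) 'c' (letter)
  (10) 's' (letter)
Units from scan: 10
Sound units = 10 units


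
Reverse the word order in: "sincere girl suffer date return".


Original: "sincere girl suffer date return"
Words (1..n): sincere | girl | suffer | date | return
Reversed (n..1): return | date | suffer | girl | sincere
Result = "return date suffer girl sincere"


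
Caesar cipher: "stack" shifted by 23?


Word: "stack"
Shift: 23
Each letter → (letter + shift) mod 26:
  's' (18) + 23 = 15 → 'p'
  't' (19) + 23 = 16 → 'q'
  'a' (0) + 23 = 23 → 'x'
  'c' (2) + 23 = 25 → 'z'
  'k' (10) + 23 = 7 → 'h'
Result = "pqxzh"


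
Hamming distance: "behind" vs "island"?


Comparing character by character (same length = 6):
  Pos 0: 'b' vs 'i' !=
  Pos 1: 'e' vs 's' !=
  Pos 2: 'h' vs 'l' !=
  Pos 3: 'i' vs 'a' !=
  Pos 4: 'n' vs 'n' =
  Pos 5: 'd' vs 'd' =
Hamming distance = 4


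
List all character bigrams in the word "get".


Word: "get" (length 3)
Number of bigrams = 3 - 2 + 1 = 2
  Position 0: "ge"
  Position 1: "et"
Bigrams = "ge", "et"


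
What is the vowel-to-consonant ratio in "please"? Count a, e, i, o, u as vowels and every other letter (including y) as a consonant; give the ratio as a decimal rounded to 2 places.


Word: "please"
Vowels (a,e,i,o,u): 3
Consonants: 3
Ratio = 3/3
= 1.00


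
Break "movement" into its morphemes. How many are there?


Word: "movement"
Morphemes: move + -ment
Each morpheme carries meaning
= 2 morphemes


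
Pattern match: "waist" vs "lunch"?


Pattern of "waist": [0, 1, 2, 3, 4]
Pattern of "lunch": [0, 1, 2, 3, 4]
Patterns match
Same pattern = Yes


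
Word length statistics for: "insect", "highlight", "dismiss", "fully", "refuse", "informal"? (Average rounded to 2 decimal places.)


Lengths: "insect"=6, "highlight"=9, "dismiss"=7, "fully"=5, "refuse"=6, "informal"=8
Sum = 41, Count = 6
Average = 41/6 = 6.83
= avg=6.83, min=5, max=9


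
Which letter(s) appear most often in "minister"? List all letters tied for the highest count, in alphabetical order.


Word: "minister"
Letter counts:
  'e': 1
  'i': 2
  'm': 1
  'n': 1
  'r': 1
  's': 1
  't': 1
Maximum count = 2
Most frequent = 'i' (2 times each)


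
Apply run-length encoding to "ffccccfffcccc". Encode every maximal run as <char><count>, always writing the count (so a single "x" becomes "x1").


String: "ffccccfffcccc"
Scanning for consecutive runs:
  'f' x 2
  'c' x 4
  'f' x 3
  'c' x 4
RLE = "f2c4f3c4"


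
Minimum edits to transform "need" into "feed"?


Word 1: "need" (length 4)
Word 2: "feed" (length 4)
One optimal edit sequence (insert/delete/substitute each cost 1):
  1. substitute 'n' -> 'f'  (+1)
  2. keep 'e'
  3. keep 'e'
  4. keep 'd'
Total edit operations: 1
Edit distance = 1


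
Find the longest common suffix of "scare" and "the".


Word 1: "scare"
Word 2: "the"
Comparing from end:
  Pos -1: 'e' == 'e'
  Pos -2: 'r' != 'h' (stop)
LCS = "e" (length 1)


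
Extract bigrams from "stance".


Word: "stance" (length 6)
Number of bigrams = 6 - 2 + 1 = 5
  Position 0: "st"
  Position 1: "ta"
  Position 2: "an"
  Position 3: "nc"
  Position 4: "ce"
Bigrams = "st", "ta", "an", "nc", "ce"


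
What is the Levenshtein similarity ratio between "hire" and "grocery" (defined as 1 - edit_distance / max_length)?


Word 1: "hire" (length 4)
Word 2: "grocery" (length 7)
One optimal edit sequence:
  1. insert 'g'  (+1)
  2. insert 'r'  (+1)
  3. insert 'o'  (+1)
  4. substitute 'h' -> 'c'  (+1)
  5. substitute 'i' -> 'e'  (+1)
  6. keep 'r'
  7. substitute 'e' -> 'y'  (+1)
Edit distance = 6
Max length = max(4, 7) = 7
Similarity = 1 - 6/7
= 0.1429


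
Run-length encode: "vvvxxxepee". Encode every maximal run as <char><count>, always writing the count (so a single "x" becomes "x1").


String: "vvvxxxepee"
Scanning for consecutive runs:
  'v' x 3
  'x' x 3
  'e' x 1
  'p' x 1
  'e' x 2
RLE = "v3x3e1p1e2"


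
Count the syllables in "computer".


Word: "computer"
Syllable breakdown: com | pu | ter
Counting: 3 parts
= 3 syllables


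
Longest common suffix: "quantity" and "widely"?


Word 1: "quantity"
Word 2: "widely"
Comparing from end:
  Pos -1: 'y' == 'y'
  Pos -2: 't' != 'l' (stop)
LCS = "y" (length 1)


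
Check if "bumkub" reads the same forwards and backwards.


Word: "bumkub"
Reversed: "bukmub"
Forward == Backward? bumkub != bukmub
Palindrome = No


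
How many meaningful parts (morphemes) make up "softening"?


Word: "softening"
Morphemes: soft | -en | -ing
Each morpheme carries meaning
= 3 morphemes


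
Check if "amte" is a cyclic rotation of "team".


Word: "team", Candidate: "amte"
Method: check if candidate is substring of word+word
"teamteam" contains "amte"? Yes
Is rotation = Yes


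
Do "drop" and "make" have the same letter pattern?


Pattern of "drop": [0, 1, 2, 3]
Pattern of "make": [0, 1, 2, 3]
Patterns match
Same pattern = Yes


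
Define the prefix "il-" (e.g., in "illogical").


Prefix: il-
As in: illogical -> il- + logical
Meaning = not


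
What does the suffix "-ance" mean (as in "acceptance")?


Suffix: -ance
Example: acceptance (accept + -ance)
Meaning = state of


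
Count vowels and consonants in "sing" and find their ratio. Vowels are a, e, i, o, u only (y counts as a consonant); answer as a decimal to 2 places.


Word: "sing"
Vowels (a,e,i,o,u): 1
Consonants: 3
Ratio = 1/3
= 0.33


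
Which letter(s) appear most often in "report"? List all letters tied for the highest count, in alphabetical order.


Word: "report"
Letter counts:
  'e': 1
  'o': 1
  'p': 1
  'r': 2
  't': 1
Maximum count = 2
Most frequent = 'r' (2 times each)


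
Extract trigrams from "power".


Word: "power" (length 5)
Number of trigrams = 5 - 3 + 1 = 3
  Position 0: "pow"
  Position 1: "owe"
  Position 2: "wer"
Trigrams = "pow", "owe", "wer"


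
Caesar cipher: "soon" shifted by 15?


Word: "soon"
Shift: 15
Each letter → (letter + shift) mod 26:
  's' (18) + 15 = 7 → 'h'
  'o' (14) + 15 = 3 → 'd'
  'o' (14) + 15 = 3 → 'd'
  'n' (13) + 15 = 2 → 'c'
Result = "hddc"


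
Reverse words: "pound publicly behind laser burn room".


Original: "pound publicly behind laser burn room"
Words (1..n): pound | publicly | behind | laser | burn | room
Reversed (n..1): room | burn | laser | behind | publicly | pound
Result = "room burn laser behind publicly pound"


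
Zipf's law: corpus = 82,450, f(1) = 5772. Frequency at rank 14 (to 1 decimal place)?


Zipf's law: f(r) = f(1) / r
f(1) = 5772
f(14) = 5772 / 14
= 412.3 occurrences


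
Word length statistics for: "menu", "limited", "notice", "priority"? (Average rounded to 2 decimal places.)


Lengths: "menu"=4, "limited"=7, "notice"=6, "priority"=8
Sum = 25, Count = 4
Average = 25/4 = 6.25
= avg=6.25, min=4, max=8


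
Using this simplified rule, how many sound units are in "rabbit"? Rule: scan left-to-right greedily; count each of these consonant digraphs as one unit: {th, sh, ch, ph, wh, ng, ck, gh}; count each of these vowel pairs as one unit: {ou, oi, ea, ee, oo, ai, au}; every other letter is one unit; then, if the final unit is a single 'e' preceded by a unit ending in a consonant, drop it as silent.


Word: "rabbit" (6 letters)
Left-to-right scan:
  [1] 'r' (letter)
  [2] 'a' (letter)
  [3] 'b' (letter)
  [4] 'b' (letter)
  [5] 'i' (letter)
  [6] 't' (letter)
Units from scan: 6
Sound units = 6 units


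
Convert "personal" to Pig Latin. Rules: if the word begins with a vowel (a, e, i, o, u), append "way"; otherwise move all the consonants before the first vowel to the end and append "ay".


Word: "personal"
Starts with consonant(s) → move to end, add 'ay'
Consonant cluster: "p"
Pig Latin = "ersonalpay"


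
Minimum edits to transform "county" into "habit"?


Word 1: "county" (length 6)
Word 2: "habit" (length 5)
One optimal edit sequence (insert/delete/substitute each cost 1):
  1. substitute 'c' -> 'h'  (+1)
  2. substitute 'o' -> 'a'  (+1)
  3. substitute 'u' -> 'b'  (+1)
  4. substitute 'n' -> 'i'  (+1)
  5. keep 't'
  6. delete 'y'  (+1)
Total edit operations: 5
Edit distance = 5


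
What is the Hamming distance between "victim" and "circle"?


Comparing character by character (same length = 6):
  Pos 0: 'v' vs 'c' !=
  Pos 1: 'i' vs 'i' =
  Pos 2: 'c' vs 'r' !=
  Pos 3: 't' vs 'c' !=
  Pos 4: 'i' vs 'l' !=
  Pos 5: 'm' vs 'e' !=
Hamming distance = 5


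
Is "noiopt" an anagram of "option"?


Word 1: "option" → sorted: inoopt
Word 2: "noiopt" → sorted: inoopt
Same letters? inoopt == inoopt
Anagram = Yes


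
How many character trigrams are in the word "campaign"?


Word: "campaign" (length 8)
Number of 3-grams = length - 3 + 1 = 8 - 3 + 1
= 6


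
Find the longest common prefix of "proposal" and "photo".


Word 1: "proposal"
Word 2: "photo"
Comparing from start:
  Pos 0: 'p' == 'p'
  Pos 1: 'r' != 'h' (stop)
LCP = "p" (length 1)


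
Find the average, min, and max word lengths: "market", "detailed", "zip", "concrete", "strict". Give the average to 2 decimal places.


Lengths: "market"=6, "detailed"=8, "zip"=3, "concrete"=8, "strict"=6
Sum = 31, Count = 5
Average = 31/5 = 6.20
= avg=6.20, min=3, max=8


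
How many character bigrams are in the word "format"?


Word: "format" (length 6)
Number of 2-grams = length - 2 + 1 = 6 - 2 + 1
= 5


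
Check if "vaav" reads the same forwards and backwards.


Word: "vaav"
Reversed: "vaav"
Forward == Backward? vaav == vaav
Palindrome = Yes


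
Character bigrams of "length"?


Word: "length" (length 6)
Number of bigrams = 6 - 2 + 1 = 5
  Position 0: "le"
  Position 1: "en"
  Position 2: "ng"
  Position 3: "gt"
  Position 4: "th"
Bigrams = "le", "en", "ng", "gt", "th"


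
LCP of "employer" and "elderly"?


Word 1: "employer"
Word 2: "elderly"
Comparing from start:
  Pos 0: 'e' == 'e'
  Pos 1: 'm' != 'l' (stop)
LCP = "e" (length 1)


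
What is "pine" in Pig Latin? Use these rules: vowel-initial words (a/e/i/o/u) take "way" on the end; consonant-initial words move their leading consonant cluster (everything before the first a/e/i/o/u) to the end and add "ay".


Word: "pine"
Starts with consonant(s) → move to end, add 'ay'
Consonant cluster: "p"
Pig Latin = "inepay"


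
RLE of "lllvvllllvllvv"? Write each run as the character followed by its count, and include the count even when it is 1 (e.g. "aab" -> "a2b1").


String: "lllvvllllvllvv"
Scanning for consecutive runs:
  'l' x 3
  'v' x 2
  'l' x 4
  'v' x 1
  'l' x 2
  'v' x 2
RLE = "l3v2l4v1l2v2"


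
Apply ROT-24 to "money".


Word: "money"
Shift: 24
Each letter → (letter + shift) mod 26:
  'm' (12) + 24 = 10 → 'k'
  'o' (14) + 24 = 12 → 'm'
  'n' (13) + 24 = 11 → 'l'
  'e' (4) + 24 = 2 → 'c'
  'y' (24) + 24 = 22 → 'w'
Result = "kmlcw"


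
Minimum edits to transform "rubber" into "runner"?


Word 1: "rubber" (length 6)
Word 2: "runner" (length 6)
One optimal edit sequence (insert/delete/substitute each cost 1):
  1. keep 'r'
  2. keep 'u'
  3. substitute 'b' -> 'n'  (+1)
  4. substitute 'b' -> 'n'  (+1)
  5. keep 'e'
  6. keep 'r'
Total edit operations: 2
Edit distance = 2


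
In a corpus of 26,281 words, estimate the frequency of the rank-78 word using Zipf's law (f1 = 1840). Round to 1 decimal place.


Zipf's law: f(r) = f(1) / r
f(1) = 1840
f(78) = 1840 / 78
= 23.6 occurrences


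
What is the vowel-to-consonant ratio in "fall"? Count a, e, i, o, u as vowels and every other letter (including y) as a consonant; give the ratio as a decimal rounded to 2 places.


Word: "fall"
Vowels (a,e,i,o,u): 1
Consonants: 3
Ratio = 1/3
= 0.33


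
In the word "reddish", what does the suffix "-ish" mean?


Suffix: -ish
Example: reddish = red + -ish, with a spelling change
Meaning = somewhat / having the qualities of


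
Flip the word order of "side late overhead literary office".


Original: "side late overhead literary office"
Words (1..n): side | late | overhead | literary | office
Reversed (n..1): office | literary | overhead | late | side
Result = "office literary overhead late side"


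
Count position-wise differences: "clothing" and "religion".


Comparing character by character (same length = 8):
  Pos 0: 'c' vs 'r' !=
  Pos 1: 'l' vs 'e' !=
  Pos 2: 'o' vs 'l' !=
  Pos 3: 't' vs 'i' !=
  Pos 4: 'h' vs 'g' !=
  Pos 5: 'i' vs 'i' =
  Pos 6: 'n' vs 'o' !=
  Pos 7: 'g' vs 'n' !=
Hamming distance = 7


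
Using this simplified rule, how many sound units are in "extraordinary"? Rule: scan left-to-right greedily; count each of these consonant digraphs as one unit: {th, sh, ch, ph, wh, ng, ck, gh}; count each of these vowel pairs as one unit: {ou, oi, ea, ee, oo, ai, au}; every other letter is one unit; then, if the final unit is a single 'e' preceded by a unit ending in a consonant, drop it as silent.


Word: "extraordinary" (13 letters)
Left-to-right scan:
  (1) 'e' (letter)
  (2) 'x' (letter)
  (3) 't' (letter)
  (4) 'r' (letter)
  (5) 'a' (letter)
  (6) 'o' (letter)
  (7) 'r' (letter)
  (8) 'd' (letter)
  (9) 'i' (letter)
  (10) 'n' (letter)
  (11) 'a' (letter)
  (12) 'r' (letter)
  (13) 'y' (letter)
Units from scan: 13
Sound units = 13 units


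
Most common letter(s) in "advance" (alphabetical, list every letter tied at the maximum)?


Word: "advance"
Letter counts:
  'a': 2
  'c': 1
  'd': 1
  'e': 1
  'n': 1
  'v': 1
Maximum count = 2
Most frequent = 'a' (2 times each)


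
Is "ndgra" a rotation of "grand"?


Word: "grand", Candidate: "ndgra"
Method: check if candidate is substring of word+word
"grandgrand" contains "ndgra"? Yes
Is rotation = Yes


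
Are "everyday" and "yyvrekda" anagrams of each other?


Word 1: "everyday" → sorted: adeervyy
Word 2: "yyvrekda" → sorted: adekrvyy
Same letters? adeervyy != adekrvyy
Anagram = No


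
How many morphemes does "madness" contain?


Word: "madness"
Morphemes: mad + -ness
Each morpheme carries meaning
= 2 morphemes


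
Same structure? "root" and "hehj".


Pattern of "root": [0, 1, 1, 2]
Pattern of "hehj": [0, 1, 0, 2]
Patterns do not match
Same pattern = No


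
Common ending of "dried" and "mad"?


Word 1: "dried"
Word 2: "mad"
Comparing from end:
  Pos -1: 'd' == 'd'
  Pos -2: 'e' != 'a' (stop)
LCS = "d" (length 1)


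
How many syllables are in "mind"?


Word: "mind"
Syllable breakdown: mind
Counting: 1 part
= 1 syllable


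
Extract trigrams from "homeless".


Word: "homeless" (length 8)
Number of trigrams = 8 - 3 + 1 = 6
  Position 0: "hom"
  Position 1: "ome"
  Position 2: "mel"
  Position 3: "ele"
  Position 4: "les"
  Position 5: "ess"
Trigrams = "hom", "ome", "mel", "ele", "les", "ess"


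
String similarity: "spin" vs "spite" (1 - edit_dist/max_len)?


Word 1: "spin" (length 4)
Word 2: "spite" (length 5)
One optimal edit sequence:
  1. keep 's'
  2. keep 'p'
  3. keep 'i'
  4. insert 't'  (+1)
  5. substitute 'n' -> 'e'  (+1)
Edit distance = 2
Max length = max(4, 5) = 5
Similarity = 1 - 2/5
= 0.6000


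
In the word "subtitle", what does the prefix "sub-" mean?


Prefix: sub-
As in: subtitle -> sub- + title
Meaning = under / below


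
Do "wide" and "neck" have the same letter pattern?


Pattern of "wide": [0, 1, 2, 3]
Pattern of "neck": [0, 1, 2, 3]
Patterns match
Same pattern = Yes


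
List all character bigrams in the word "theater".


Word: "theater" (length 7)
Number of bigrams = 7 - 2 + 1 = 6
  Position 0: "th"
  Position 1: "he"
  Position 2: "ea"
  Position 3: "at"
  Position 4: "te"
  Position 5: "er"
Bigrams = "th", "he", "ea", "at", "te", "er"


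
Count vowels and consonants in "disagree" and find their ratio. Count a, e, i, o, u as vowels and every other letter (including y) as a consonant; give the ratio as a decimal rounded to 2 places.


Word: "disagree"
Vowels (a,e,i,o,u): 4
Consonants: 4
Ratio = 4/4
= 1.00


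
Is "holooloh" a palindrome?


Word: "holooloh"
Reversed: "holooloh"
Forward == Backward? holooloh == holooloh
Palindrome = Yes


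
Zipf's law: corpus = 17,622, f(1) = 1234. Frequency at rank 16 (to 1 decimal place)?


Zipf's law: f(r) = f(1) / r
f(1) = 1234
f(16) = 1234 / 16
= 77.1 occurrences


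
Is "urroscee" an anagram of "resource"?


Word 1: "resource" → sorted: ceeorrsu
Word 2: "urroscee" → sorted: ceeorrsu
Same letters? ceeorrsu == ceeorrsu
Anagram = Yes


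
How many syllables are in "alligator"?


Word: "alligator"
Syllable breakdown: al-li-ga-tor
Counting: 4 parts
= 4 syllables


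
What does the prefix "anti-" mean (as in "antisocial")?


Prefix: anti-
Example: antisocial = anti- + social
Meaning = against


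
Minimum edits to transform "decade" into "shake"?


Word 1: "decade" (length 6)
Word 2: "shake" (length 5)
One optimal edit sequence (insert/delete/substitute each cost 1):
  1. delete 'd'  (+1)
  2. substitute 'e' -> 's'  (+1)
  3. substitute 'c' -> 'h'  (+1)
  4. keep 'a'
  5. substitute 'd' -> 'k'  (+1)
  6. keep 'e'
Total edit operations: 4
Edit distance = 4


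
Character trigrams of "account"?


Word: "account" (length 7)
Number of trigrams = 7 - 3 + 1 = 5
  Position 0: "acc"
  Position 1: "cco"
  Position 2: "cou"
  Position 3: "oun"
  Position 4: "unt"
Trigrams = "acc", "cco", "cou", "oun", "unt"


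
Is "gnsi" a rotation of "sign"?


Word: "sign", Candidate: "gnsi"
Method: check if candidate is substring of word+word
"signsign" contains "gnsi"? Yes
Is rotation = Yes


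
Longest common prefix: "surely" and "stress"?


Word 1: "surely"
Word 2: "stress"
Comparing from start:
  Pos 0: 's' == 's'
  Pos 1: 'u' != 't' (stop)
LCP = "s" (length 1)


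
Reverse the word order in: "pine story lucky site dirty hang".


Original: "pine story lucky site dirty hang"
Words (1..n): pine | story | lucky | site | dirty | hang
Reversed (n..1): hang | dirty | site | lucky | story | pine
Result = "hang dirty site lucky story pine"


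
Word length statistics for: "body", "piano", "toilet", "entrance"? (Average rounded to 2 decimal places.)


Lengths: "body"=4, "piano"=5, "toilet"=6, "entrance"=8
Sum = 23, Count = 4
Average = 23/4 = 5.75
= avg=5.75, min=4, max=8


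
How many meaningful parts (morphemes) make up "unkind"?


Word: "unkind"
Morphemes: un- / kind
Each morpheme carries meaning
= 2 morphemes


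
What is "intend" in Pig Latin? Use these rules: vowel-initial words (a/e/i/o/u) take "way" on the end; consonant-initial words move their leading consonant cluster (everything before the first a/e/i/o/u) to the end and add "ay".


Word: "intend"
Starts with vowel → add 'way'
Pig Latin = "intendway"


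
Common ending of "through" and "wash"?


Word 1: "through"
Word 2: "wash"
Comparing from end:
  Pos -1: 'h' == 'h'
  Pos -2: 'g' != 's' (stop)
LCS = "h" (length 1)


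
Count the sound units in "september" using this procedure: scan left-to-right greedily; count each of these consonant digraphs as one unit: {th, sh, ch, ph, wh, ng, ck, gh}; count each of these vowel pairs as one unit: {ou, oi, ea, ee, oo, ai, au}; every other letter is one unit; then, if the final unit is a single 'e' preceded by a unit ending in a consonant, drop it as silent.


Word: "september" (9 letters)
Left-to-right scan:
  [1] 's' (letter)
  [2] 'e' (letter)
  [3] 'p' (letter)
  [4] 't' (letter)
  [5] 'e' (letter)
  [6] 'm' (letter)
  [7] 'b' (letter)
  [8] 'e' (letter)
  [9] 'r' (letter)
Units from scan: 9
Sound units = 9 units


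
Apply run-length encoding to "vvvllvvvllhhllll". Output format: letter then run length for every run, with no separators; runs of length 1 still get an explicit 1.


String: "vvvllvvvllhhllll"
Scanning for consecutive runs:
  'v' x 3
  'l' x 2
  'v' x 3
  'l' x 2
  'h' x 2
  'l' x 4
RLE = "v3l2v3l2h2l4"


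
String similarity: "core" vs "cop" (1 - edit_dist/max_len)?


Word 1: "core" (length 4)
Word 2: "cop" (length 3)
One optimal edit sequence:
  1. keep 'c'
  2. keep 'o'
  3. delete 'r'  (+1)
  4. substitute 'e' -> 'p'  (+1)
Edit distance = 2
Max length = max(4, 3) = 4
Similarity = 1 - 2/4
= 0.5000


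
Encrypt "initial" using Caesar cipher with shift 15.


Word: "initial"
Shift: 15
Each letter → (letter + shift) mod 26:
  'i' (8) + 15 = 23 → 'x'
  'n' (13) + 15 = 2 → 'c'
  'i' (8) + 15 = 23 → 'x'
  't' (19) + 15 = 8 → 'i'
  'i' (8) + 15 = 23 → 'x'
  'a' (0) + 15 = 15 → 'p'
  'l' (11) + 15 = 0 → 'a'
Result = "xcxixpa"


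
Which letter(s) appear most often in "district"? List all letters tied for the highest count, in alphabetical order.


Word: "district"
Letter counts:
  'c': 1
  'd': 1
  'i': 2
  'r': 1
  's': 1
  't': 2
Maximum count = 2
Most frequent = 'i', 't' (2 times each)


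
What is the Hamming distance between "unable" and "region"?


Comparing character by character (same length = 6):
  Pos 0: 'u' vs 'r' !=
  Pos 1: 'n' vs 'e' !=
  Pos 2: 'a' vs 'g' !=
  Pos 3: 'b' vs 'i' !=
  Pos 4: 'l' vs 'o' !=
  Pos 5: 'e' vs 'n' !=
Hamming distance = 6


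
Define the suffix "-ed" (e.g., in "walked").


Suffix: -ed
Example: walked (walk + -ed)
Meaning = past tense


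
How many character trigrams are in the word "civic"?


Word: "civic" (length 5)
Number of 3-grams = length - 3 + 1 = 5 - 3 + 1
= 3


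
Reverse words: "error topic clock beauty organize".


Original: "error topic clock beauty organize"
Words (1..n): error | topic | clock | beauty | organize
Reversed (n..1): organize | beauty | clock | topic | error
Result = "organize beauty clock topic error"


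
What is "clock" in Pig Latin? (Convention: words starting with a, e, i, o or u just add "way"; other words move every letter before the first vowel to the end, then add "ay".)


Word: "clock"
Starts with consonant(s) → move to end, add 'ay'
Consonant cluster: "cl"
Pig Latin = "ockclay"


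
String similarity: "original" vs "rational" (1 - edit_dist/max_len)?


Word 1: "original" (length 8)
Word 2: "rational" (length 8)
One optimal edit sequence:
  1. delete 'o'  (+1)
  2. keep 'r'
  3. substitute 'i' -> 'a'  (+1)
  4. substitute 'g' -> 't'  (+1)
  5. keep 'i'
  6. insert 'o'  (+1)
  7. keep 'n'
  8. keep 'a'
  9. keep 'l'
Edit distance = 4
Max length = max(8, 8) = 8
Similarity = 1 - 4/8
= 0.5000


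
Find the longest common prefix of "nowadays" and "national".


Word 1: "nowadays"
Word 2: "national"
Comparing from start:
  Pos 0: 'n' == 'n'
  Pos 1: 'o' != 'a' (stop)
LCP = "n" (length 1)


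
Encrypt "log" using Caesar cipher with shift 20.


Word: "log"
Shift: 20
Each letter → (letter + shift) mod 26:
  'l' (11) + 20 = 5 → 'f'
  'o' (14) + 20 = 8 → 'i'
  'g' (6) + 20 = 0 → 'a'
Result = "fia"


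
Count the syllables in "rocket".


Word: "rocket"
Syllable breakdown: rock | et
Counting: 2 parts
= 2 syllables


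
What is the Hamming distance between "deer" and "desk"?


Comparing character by character (same length = 4):
  Pos 0: 'd' vs 'd' =
  Pos 1: 'e' vs 'e' =
  Pos 2: 'e' vs 's' !=
  Pos 3: 'r' vs 'k' !=
Hamming distance = 2


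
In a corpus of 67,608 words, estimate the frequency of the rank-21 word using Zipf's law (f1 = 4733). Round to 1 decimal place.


Zipf's law: f(r) = f(1) / r
f(1) = 4733
f(21) = 4733 / 21
= 225.4 occurrences


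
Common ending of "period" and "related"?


Word 1: "period"
Word 2: "related"
Comparing from end:
  Pos -1: 'd' == 'd'
  Pos -2: 'o' != 'e' (stop)
LCS = "d" (length 1)


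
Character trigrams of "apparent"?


Word: "apparent" (length 8)
Number of trigrams = 8 - 3 + 1 = 6
  Position 0: "app"
  Position 1: "ppa"
  Position 2: "par"
  Position 3: "are"
  Position 4: "ren"
  Position 5: "ent"
Trigrams = "app", "ppa", "par", "are", "ren", "ent"


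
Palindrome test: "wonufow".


Word: "wonufow"
Reversed: "wofunow"
Forward == Backward? wonufow != wofunow
Palindrome = No


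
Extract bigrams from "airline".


Word: "airline" (length 7)
Number of bigrams = 7 - 2 + 1 = 6
  Position 0: "ai"
  Position 1: "ir"
  Position 2: "rl"
  Position 3: "li"
  Position 4: "in"
  Position 5: "ne"
Bigrams = "ai", "ir", "rl", "li", "in", "ne"
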